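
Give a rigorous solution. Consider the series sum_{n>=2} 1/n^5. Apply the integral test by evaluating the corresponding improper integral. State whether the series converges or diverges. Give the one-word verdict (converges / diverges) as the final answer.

Let f(x) = x^(-5). Then f is positive, continuous, and decreasing on [2, infinity), so the integral test applies.
Compute the improper integral int_{2}^infinity f(x) dx:
  antiderivative F(x) = -1/(4*x^4).
  As x -> infinity, F(x) -> 0 (since p = 5 > 1).
  So int = F(infinity) - F(2) = 0 - (-1/64) = 1/64.
  Finite, so by the integral test, the series converges.

converges


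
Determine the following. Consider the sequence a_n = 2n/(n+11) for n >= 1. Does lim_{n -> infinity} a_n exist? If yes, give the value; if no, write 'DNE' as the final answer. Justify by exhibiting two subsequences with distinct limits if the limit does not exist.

Examine the behaviour of a_n along subsequences.
Even-n subsequence a_{2k} = 2(2k)/(2k+11) -> 2. Odd-n subsequence a_{2k+1} = 2(2k+1)/(2k+12) -> 2. Both tend to 2, which suggests the limit is 2; verify directly.
|a_n - 2| = |2n - 2(n+11)| / (n+11) = 22/(n+11) < 22/n for every n >= 1.
Given epsilon > 0, choose a positive integer N > 22/epsilon. Then for all n >= N, |a_n - 2| < 22/n <= 22/N < epsilon.
So by the definition of the limit, lim a_n exists and equals 2.

2


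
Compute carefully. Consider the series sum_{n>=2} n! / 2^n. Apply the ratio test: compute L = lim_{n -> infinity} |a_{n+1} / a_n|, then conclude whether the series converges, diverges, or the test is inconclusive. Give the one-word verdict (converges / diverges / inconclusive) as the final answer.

Let a_n denote the general term. Form the ratio a_{n+1}/a_n and simplify:
a_{n+1}/a_n = n/2 + 1/2
Take the limit as n -> infinity: L = infinity.
Since L = infinity > 1 (or L = infinity), the ratio test implies the series diverges.

diverges


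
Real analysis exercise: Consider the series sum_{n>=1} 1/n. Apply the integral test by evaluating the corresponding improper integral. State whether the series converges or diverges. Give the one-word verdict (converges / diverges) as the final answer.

Let f(x) = 1/x. Then f is positive, continuous, and decreasing on [1, infinity), so the integral test applies.
Compute the improper integral int_{1}^infinity f(x) dx:
  antiderivative F(x) = log(x).
  As x -> infinity, log(x) -> infinity.
  So int = infinity - log(1) = infinity. By the integral test, the series diverges.

diverges


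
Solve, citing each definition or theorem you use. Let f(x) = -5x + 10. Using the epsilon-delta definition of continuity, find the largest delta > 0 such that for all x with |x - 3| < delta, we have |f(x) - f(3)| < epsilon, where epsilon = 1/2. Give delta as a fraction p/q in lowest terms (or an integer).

We compute f(3) = -5*(3) + 10 = -5.
|f(x) - f(3)| = |-5x + 10 - (-5)| = |-5(x - 3)| = 5|x - 3|.
We need 5|x - 3| < 1/2, i.e. |x - 3| < 1/2 / 5 = 1/10.
So any delta <= 1/10 works. Conversely, if delta > 1/10, then x = 3 + 1/10 satisfies |x - 3| = 1/10 < delta but |f(x) - f(3)| = 5 * 1/10 = 1/2, which is not < 1/2; so no larger delta works.
Hence the largest such delta is 1/10.

1/10


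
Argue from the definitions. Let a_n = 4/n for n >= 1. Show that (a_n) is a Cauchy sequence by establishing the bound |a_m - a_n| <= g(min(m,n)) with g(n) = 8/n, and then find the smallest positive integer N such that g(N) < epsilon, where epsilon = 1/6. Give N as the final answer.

For any m, n >= 1, by the triangle inequality:
|a_m - a_n| = |4/m - 4/n| <= 4*1/m + 4*1/n <= 8/min(m,n).
So g(n) = 8/n bounds the Cauchy difference. Since g(n) -> 0, (a_n) is Cauchy.
Now solve g(N) < 1/6: 8/N < 1/6 <=> N > 8 / (1/6) = 48.
The smallest integer strictly greater than 48 is N = 49.
Check: g(49) = 8/49 = 8/49 < 1/6; g(48) = 1/6 >= 1/6. So N = 49.

49


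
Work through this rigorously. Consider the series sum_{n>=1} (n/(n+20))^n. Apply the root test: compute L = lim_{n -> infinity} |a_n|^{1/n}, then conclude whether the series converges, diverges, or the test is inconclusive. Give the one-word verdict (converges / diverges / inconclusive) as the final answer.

Let a_n denote the general term. Form |a_n|^(1/n) and simplify:
|a_n|^(1/n) = n/(n + 20)
Take the limit as n -> infinity: L = 1.
Since L = 1, the root test is inconclusive. (In fact a_n = (n/(n+20))^n -> e^(-20) != 0, so the nth-term test shows divergence; but the root test itself gives no conclusion.)

inconclusive


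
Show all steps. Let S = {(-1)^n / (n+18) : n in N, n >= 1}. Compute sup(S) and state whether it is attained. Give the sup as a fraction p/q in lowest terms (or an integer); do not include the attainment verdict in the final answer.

Analysis:
- Values: -1/19, 1/20, -1/21, 1/22, -1/23, ...
- Positive terms (even n): 1/(2+18), 1/(4+18), ... decreasing -> max = 1/20 (n=2).
- Negative terms (odd n): -1/(1+18), -1/(3+18), ... increasing -> min = -1/19 (n=1).
- So sup = 1/20 (attained at n=2); inf = -1/19 (attained at n=1).
Conclusion: sup(S) = 1/20, attained in S.

1/20


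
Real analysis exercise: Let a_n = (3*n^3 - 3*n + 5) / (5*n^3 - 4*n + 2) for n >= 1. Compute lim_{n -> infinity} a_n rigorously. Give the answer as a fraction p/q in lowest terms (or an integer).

Divide numerator and denominator by n^3, the highest power:
numerator / n^3 = 3 - 3/n^2 + 5/n^3
denominator / n^3 = 5 - 4/n^2 + 2/n^3
As n -> infinity, all terms of the form c/n^k (k >= 1) tend to 0.
So numerator / n^3 -> 3 and denominator / n^3 -> 5.
Therefore lim a_n = 3/5.

3/5


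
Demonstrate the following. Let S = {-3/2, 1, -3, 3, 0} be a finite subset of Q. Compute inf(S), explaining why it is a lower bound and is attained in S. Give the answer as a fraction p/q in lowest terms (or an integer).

S is finite, so inf(S) = min(S).
Sorted increasing:
-3, -3/2, 0, 1, 3
The extremum is -3.
For every x in S, x >= -3. And -3 is in S, so it is attained.
Therefore inf(S) = -3.

-3


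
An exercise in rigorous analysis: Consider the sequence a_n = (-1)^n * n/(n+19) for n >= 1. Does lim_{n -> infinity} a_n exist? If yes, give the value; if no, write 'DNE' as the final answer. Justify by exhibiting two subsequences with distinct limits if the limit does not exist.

Examine the behaviour of a_n along subsequences.
a_{2k} = 2k/(2k+19) -> 1. a_{2k+1} = -(2k+1)/(2k+20) -> -1.
Since these two subsequential limits are 1 and -1, distinct, the full sequence cannot converge (a convergent sequence has all subsequences tending to the same limit). So lim a_n does not exist.

DNE


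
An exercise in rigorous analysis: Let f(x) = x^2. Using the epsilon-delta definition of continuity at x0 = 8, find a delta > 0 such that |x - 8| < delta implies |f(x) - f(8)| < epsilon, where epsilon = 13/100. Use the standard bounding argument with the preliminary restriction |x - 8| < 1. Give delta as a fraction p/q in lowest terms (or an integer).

Factor: |x^2 - (8)^2| = |x - 8| * |x + 8|.
Impose |x - 8| < 1 first. Then |x + 8| = |(x - 8) + 2*(8)| <= |x - 8| + 2*|8| < 1 + 16 = 17.
So |x^2 - (8)^2| < delta * 17.
We need delta * 17 <= 13/100, i.e. delta <= 13/100/17 = 13/1700.
Since 13/1700 < 1, this is tighter than 1; take delta = 13/1700.
So delta = 13/1700 works.

13/1700


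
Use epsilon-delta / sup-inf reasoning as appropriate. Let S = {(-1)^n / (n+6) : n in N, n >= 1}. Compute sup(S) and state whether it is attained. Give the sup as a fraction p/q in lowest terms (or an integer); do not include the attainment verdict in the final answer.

Analysis:
- Values: -1/7, 1/8, -1/9, 1/10, -1/11, ...
- Positive terms (even n): 1/(2+6), 1/(4+6), ... decreasing -> max = 1/8 (n=2).
- Negative terms (odd n): -1/(1+6), -1/(3+6), ... increasing -> min = -1/7 (n=1).
- So sup = 1/8 (attained at n=2); inf = -1/7 (attained at n=1).
Conclusion: sup(S) = 1/8, attained in S.

1/8


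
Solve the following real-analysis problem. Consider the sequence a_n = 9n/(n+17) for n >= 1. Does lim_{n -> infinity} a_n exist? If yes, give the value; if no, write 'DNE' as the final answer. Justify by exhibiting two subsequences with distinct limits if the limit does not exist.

Examine the behaviour of a_n along subsequences.
Even-n subsequence a_{2k} = 9(2k)/(2k+17) -> 9. Odd-n subsequence a_{2k+1} = 9(2k+1)/(2k+18) -> 9. Both tend to 9, which suggests the limit is 9; verify directly.
|a_n - 9| = |9n - 9(n+17)| / (n+17) = 153/(n+17) < 153/n for every n >= 1.
Given epsilon > 0, choose a positive integer N > 153/epsilon. Then for all n >= N, |a_n - 9| < 153/n <= 153/N < epsilon.
So by the definition of the limit, lim a_n exists and equals 9.

9


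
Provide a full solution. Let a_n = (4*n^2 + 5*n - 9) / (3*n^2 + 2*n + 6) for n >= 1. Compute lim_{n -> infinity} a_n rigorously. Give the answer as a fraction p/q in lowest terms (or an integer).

Divide numerator and denominator by n^2, the highest power:
numerator / n^2 = 4 + 5/n - 9/n^2
denominator / n^2 = 3 + 2/n + 6/n^2
As n -> infinity, all terms of the form c/n^k (k >= 1) tend to 0.
So numerator / n^2 -> 4 and denominator / n^2 -> 3.
Therefore lim a_n = 4/3.

4/3


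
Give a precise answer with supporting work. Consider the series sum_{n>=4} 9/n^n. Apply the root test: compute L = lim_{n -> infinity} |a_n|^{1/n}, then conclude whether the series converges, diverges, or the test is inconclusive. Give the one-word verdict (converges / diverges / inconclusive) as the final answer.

Let a_n denote the general term. Form |a_n|^(1/n) and simplify:
|a_n|^(1/n) = 3^(2/n)/n
Take the limit as n -> infinity: L = 0.
Since L = 0 < 1, the root test implies convergence.

converges


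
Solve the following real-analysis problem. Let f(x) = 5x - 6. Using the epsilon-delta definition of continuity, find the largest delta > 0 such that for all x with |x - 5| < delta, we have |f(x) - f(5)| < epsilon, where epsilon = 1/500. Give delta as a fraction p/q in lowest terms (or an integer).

We compute f(5) = 5*(5) - 6 = 19.
|f(x) - f(5)| = |5x - 6 - (19)| = |5(x - 5)| = 5|x - 5|.
We need 5|x - 5| < 1/500, i.e. |x - 5| < 1/500 / 5 = 1/2500.
So any delta <= 1/2500 works. Conversely, if delta > 1/2500, then x = 5 + 1/2500 satisfies |x - 5| = 1/2500 < delta but |f(x) - f(5)| = 5 * 1/2500 = 1/500, which is not < 1/500; so no larger delta works.
Hence the largest such delta is 1/2500.

1/2500


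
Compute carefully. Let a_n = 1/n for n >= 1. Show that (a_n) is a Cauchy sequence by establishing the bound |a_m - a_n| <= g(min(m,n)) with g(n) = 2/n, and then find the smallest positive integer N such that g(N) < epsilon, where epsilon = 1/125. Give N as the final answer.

For any m, n >= 1, by the triangle inequality:
|a_m - a_n| = |1/m - 1/n| <= 1/m + 1/n <= 2/min(m,n).
So g(n) = 2/n bounds the Cauchy difference. Since g(n) -> 0, (a_n) is Cauchy.
Now solve g(N) < 1/125: 2/N < 1/125 <=> N > 2 / (1/125) = 250.
The smallest integer strictly greater than 250 is N = 251.
Check: g(251) = 2/251 = 2/251 < 1/125; g(250) = 1/125 >= 1/125. So N = 251.

251


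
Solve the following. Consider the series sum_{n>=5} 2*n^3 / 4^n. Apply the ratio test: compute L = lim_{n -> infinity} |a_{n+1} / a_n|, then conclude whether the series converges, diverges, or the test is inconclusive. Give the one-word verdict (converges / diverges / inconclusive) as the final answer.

Let a_n denote the general term. Form the ratio a_{n+1}/a_n and simplify:
a_{n+1}/a_n = (n + 1)^3/(4*n^3)
Take the limit as n -> infinity: L = 1/4.
Since L = 1/4 < 1, the ratio test implies the series converges.

converges


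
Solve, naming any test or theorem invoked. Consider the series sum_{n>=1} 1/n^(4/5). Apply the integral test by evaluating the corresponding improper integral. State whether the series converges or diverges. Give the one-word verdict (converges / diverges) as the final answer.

Let f(x) = x^(-4/5). Then f is positive, continuous, and decreasing on [1, infinity), so the integral test applies.
Compute the improper integral int_{1}^infinity f(x) dx:
  antiderivative F(x) = 5*x^(1/5).
  As x -> infinity, F(x) -> infinity (since p = 4/5 < 1).
  So the integral diverges. By the integral test, the series diverges.

diverges


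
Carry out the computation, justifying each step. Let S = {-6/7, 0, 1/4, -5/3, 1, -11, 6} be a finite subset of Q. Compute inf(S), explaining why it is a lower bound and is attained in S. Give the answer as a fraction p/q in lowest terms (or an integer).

S is finite, so inf(S) = min(S).
Sorted increasing:
-11, -5/3, -6/7, 0, 1/4, 1, 6
The extremum is -11.
For every x in S, x >= -11. And -11 is in S, so it is attained.
Therefore inf(S) = -11.

-11


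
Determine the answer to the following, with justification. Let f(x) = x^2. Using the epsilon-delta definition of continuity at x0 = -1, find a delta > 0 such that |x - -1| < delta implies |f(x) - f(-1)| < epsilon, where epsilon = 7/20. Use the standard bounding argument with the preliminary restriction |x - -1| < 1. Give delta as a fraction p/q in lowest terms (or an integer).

Factor: |x^2 - (-1)^2| = |x - -1| * |x + -1|.
Impose |x - -1| < 1 first. Then |x + -1| = |(x - -1) + 2*(-1)| <= |x - -1| + 2*|-1| < 1 + 2 = 3.
So |x^2 - (-1)^2| < delta * 3.
We need delta * 3 <= 7/20, i.e. delta <= 7/20/3 = 7/60.
Since 7/60 < 1, this is tighter than 1; take delta = 7/60.
So delta = 7/60 works.

7/60


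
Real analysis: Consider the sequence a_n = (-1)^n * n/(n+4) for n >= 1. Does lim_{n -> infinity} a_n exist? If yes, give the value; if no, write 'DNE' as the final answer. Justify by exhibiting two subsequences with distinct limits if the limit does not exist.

Examine the behaviour of a_n along subsequences.
a_{2k} = 2k/(2k+4) -> 1. a_{2k+1} = -(2k+1)/(2k+5) -> -1.
Since these two subsequential limits are 1 and -1, distinct, the full sequence cannot converge (a convergent sequence has all subsequences tending to the same limit). So lim a_n does not exist.

DNE


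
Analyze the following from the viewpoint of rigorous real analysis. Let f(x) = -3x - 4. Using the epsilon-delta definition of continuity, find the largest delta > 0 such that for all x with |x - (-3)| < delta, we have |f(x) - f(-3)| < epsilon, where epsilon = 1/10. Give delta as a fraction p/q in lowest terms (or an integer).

We compute f(-3) = -3*(-3) - 4 = 5.
|f(x) - f(-3)| = |-3x - 4 - (5)| = |-3(x - (-3))| = 3|x - (-3)|.
We need 3|x - (-3)| < 1/10, i.e. |x - (-3)| < 1/10 / 3 = 1/30.
So any delta <= 1/30 works. Conversely, if delta > 1/30, then x = -3 + 1/30 satisfies |x - (-3)| = 1/30 < delta but |f(x) - f(-3)| = 3 * 1/30 = 1/10, which is not < 1/10; so no larger delta works.
Hence the largest such delta is 1/30.

1/30


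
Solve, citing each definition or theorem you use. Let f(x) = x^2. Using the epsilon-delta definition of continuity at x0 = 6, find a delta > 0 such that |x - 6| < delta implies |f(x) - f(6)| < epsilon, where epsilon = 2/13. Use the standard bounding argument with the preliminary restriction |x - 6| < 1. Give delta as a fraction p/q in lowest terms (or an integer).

Factor: |x^2 - (6)^2| = |x - 6| * |x + 6|.
Impose |x - 6| < 1 first. Then |x + 6| = |(x - 6) + 2*(6)| <= |x - 6| + 2*|6| < 1 + 12 = 13.
So |x^2 - (6)^2| < delta * 13.
We need delta * 13 <= 2/13, i.e. delta <= 2/13/13 = 2/169.
Since 2/169 < 1, this is tighter than 1; take delta = 2/169.
So delta = 2/169 works.

2/169


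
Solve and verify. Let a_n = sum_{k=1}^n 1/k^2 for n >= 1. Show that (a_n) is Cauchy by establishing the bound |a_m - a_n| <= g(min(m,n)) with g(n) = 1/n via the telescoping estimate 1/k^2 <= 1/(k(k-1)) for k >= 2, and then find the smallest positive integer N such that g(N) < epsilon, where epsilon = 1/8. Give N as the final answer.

For m > n >= 1: |a_m - a_n| = sum_{k=n+1}^m 1/k^2.
Use 1/k^2 <= 1/(k(k-1)) = 1/(k-1) - 1/k for k >= 2:
sum_{k=n+1}^m 1/k^2 <= sum_{k=n+1}^m (1/(k-1) - 1/k) = 1/n - 1/m <= 1/n.
By symmetry the same bound holds with n,m swapped, so |a_m - a_n| <= 1/min(m,n) = g(min(m,n)). Since g(n) -> 0, (a_n) is Cauchy.
Now solve g(N) < 1/8: 1/N < 1/8 <=> N > 1/(1/8) = 8.
The smallest integer strictly greater than 8 is N = 9.
Check: g(9) = 1/9 < 1/8; g(8) = 1/8 >= 1/8. So N = 9.

9


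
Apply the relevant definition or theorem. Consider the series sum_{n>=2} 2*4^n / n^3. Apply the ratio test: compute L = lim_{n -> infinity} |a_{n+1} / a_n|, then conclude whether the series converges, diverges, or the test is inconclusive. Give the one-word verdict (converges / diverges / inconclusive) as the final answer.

Let a_n denote the general term. Form the ratio a_{n+1}/a_n and simplify:
a_{n+1}/a_n = 4*n^3/(n + 1)^3
Take the limit as n -> infinity: L = 4.
Since L = 4 > 1 (or L = infinity), the ratio test implies the series diverges.

diverges


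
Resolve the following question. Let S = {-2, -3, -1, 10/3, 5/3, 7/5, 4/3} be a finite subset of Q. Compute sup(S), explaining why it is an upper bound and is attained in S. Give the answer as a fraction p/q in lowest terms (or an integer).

S is finite, so sup(S) = max(S).
Sorted decreasing:
10/3, 5/3, 7/5, 4/3, -1, -2, -3
The extremum is 10/3.
For every x in S, x <= 10/3. And 10/3 is in S, so it is attained.
Therefore sup(S) = 10/3.

10/3


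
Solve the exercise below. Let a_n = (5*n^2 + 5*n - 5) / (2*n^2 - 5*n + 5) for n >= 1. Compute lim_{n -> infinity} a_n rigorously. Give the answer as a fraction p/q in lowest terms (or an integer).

Divide numerator and denominator by n^2, the highest power:
numerator / n^2 = 5 + 5/n - 5/n^2
denominator / n^2 = 2 - 5/n + 5/n^2
As n -> infinity, all terms of the form c/n^k (k >= 1) tend to 0.
So numerator / n^2 -> 5 and denominator / n^2 -> 2.
Therefore lim a_n = 5/2.

5/2


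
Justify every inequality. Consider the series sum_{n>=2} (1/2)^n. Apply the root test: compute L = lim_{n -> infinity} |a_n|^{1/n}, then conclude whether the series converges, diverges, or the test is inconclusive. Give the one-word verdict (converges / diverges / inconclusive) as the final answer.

Let a_n denote the general term. Form |a_n|^(1/n) and simplify:
|a_n|^(1/n) = 1/2
Take the limit as n -> infinity: L = 1/2.
Since L = 1/2 < 1, the root test implies convergence.

converges


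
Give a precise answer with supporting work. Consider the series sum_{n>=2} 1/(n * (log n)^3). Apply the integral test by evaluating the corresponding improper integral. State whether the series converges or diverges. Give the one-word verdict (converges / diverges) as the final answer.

Let f(x) = 1/(x*log(x)^3). Then f is positive, continuous, and decreasing on [2, infinity), so the integral test applies.
Compute the improper integral int_{2}^infinity f(x) dx:
  antiderivative F(x) = -1/(2*log(x)^2).
  F(x) -> 0 as x -> infinity.  int = 0 - F(2) = 1/(2*log(2)^2) < infinity. By the integral test, the series converges.

converges


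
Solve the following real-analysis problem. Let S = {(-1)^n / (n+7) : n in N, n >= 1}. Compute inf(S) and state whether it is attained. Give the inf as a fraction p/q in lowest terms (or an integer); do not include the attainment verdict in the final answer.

Analysis:
- Values: -1/8, 1/9, -1/10, 1/11, -1/12, ...
- Positive terms (even n): 1/(2+7), 1/(4+7), ... decreasing -> max = 1/9 (n=2).
- Negative terms (odd n): -1/(1+7), -1/(3+7), ... increasing -> min = -1/8 (n=1).
- So sup = 1/9 (attained at n=2); inf = -1/8 (attained at n=1).
Conclusion: inf(S) = -1/8, attained in S.

-1/8


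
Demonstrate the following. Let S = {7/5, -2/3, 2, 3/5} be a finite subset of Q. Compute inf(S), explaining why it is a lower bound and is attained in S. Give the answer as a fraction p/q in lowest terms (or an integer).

S is finite, so inf(S) = min(S).
Sorted increasing:
-2/3, 3/5, 7/5, 2
The extremum is -2/3.
For every x in S, x >= -2/3. And -2/3 is in S, so it is attained.
Therefore inf(S) = -2/3.

-2/3


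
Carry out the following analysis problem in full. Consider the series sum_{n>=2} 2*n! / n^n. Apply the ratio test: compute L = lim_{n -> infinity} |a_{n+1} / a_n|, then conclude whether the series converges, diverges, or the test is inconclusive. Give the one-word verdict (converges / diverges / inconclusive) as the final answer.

Let a_n denote the general term. Form the ratio a_{n+1}/a_n and simplify:
a_{n+1}/a_n = (n/(n + 1))^n
Take the limit as n -> infinity: L = exp(-1).
Since L = exp(-1) < 1, the ratio test implies the series converges.

converges


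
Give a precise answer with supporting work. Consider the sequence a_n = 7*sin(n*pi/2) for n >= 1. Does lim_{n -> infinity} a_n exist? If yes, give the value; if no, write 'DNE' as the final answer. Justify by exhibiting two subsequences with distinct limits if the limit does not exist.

Examine the behaviour of a_n along subsequences.
a_{4k+1} = 7*sin(pi/2 + 2k*pi) = 7 -> 7. a_{4k+3} = 7*sin(3pi/2 + 2k*pi) = -7 -> -7.
Since these two subsequential limits are 7 and -7, distinct, the full sequence cannot converge (a convergent sequence has all subsequences tending to the same limit). So lim a_n does not exist.

DNE


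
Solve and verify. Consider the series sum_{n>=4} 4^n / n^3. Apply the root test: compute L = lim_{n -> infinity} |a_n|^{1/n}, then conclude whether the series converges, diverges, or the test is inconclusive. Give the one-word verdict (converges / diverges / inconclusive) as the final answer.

Let a_n denote the general term. Form |a_n|^(1/n) and simplify:
|a_n|^(1/n) = 4/n^(3/n)
Take the limit as n -> infinity: L = 4.
Since L = 4 > 1, the root test implies divergence.

diverges


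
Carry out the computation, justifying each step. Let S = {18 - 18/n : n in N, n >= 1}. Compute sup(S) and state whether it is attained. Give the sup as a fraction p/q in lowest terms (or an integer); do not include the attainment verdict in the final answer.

Analysis:
- Values: 0, 9, 12, 27/2, ... strictly increasing.
- Minimum is 0 (n=1); inf = 0 (attained).
- 18 - 18/n -> 18 from below; sup = 18, not attained.
Conclusion: sup(S) = 18, not attained in S.

18


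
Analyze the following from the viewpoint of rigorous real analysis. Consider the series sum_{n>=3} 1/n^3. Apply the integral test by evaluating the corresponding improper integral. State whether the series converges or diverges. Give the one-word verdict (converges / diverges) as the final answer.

Let f(x) = x^(-3). Then f is positive, continuous, and decreasing on [3, infinity), so the integral test applies.
Compute the improper integral int_{3}^infinity f(x) dx:
  antiderivative F(x) = -1/(2*x^2).
  As x -> infinity, F(x) -> 0 (since p = 3 > 1).
  So int = F(infinity) - F(3) = 0 - (-1/18) = 1/18.
  Finite, so by the integral test, the series converges.

converges


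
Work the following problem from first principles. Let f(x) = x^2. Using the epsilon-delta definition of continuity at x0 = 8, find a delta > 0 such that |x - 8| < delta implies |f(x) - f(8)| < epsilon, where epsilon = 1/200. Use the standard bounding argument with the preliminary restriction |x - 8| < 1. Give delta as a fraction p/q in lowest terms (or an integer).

Factor: |x^2 - (8)^2| = |x - 8| * |x + 8|.
Impose |x - 8| < 1 first. Then |x + 8| = |(x - 8) + 2*(8)| <= |x - 8| + 2*|8| < 1 + 16 = 17.
So |x^2 - (8)^2| < delta * 17.
We need delta * 17 <= 1/200, i.e. delta <= 1/200/17 = 1/3400.
Since 1/3400 < 1, this is tighter than 1; take delta = 1/3400.
So delta = 1/3400 works.

1/3400


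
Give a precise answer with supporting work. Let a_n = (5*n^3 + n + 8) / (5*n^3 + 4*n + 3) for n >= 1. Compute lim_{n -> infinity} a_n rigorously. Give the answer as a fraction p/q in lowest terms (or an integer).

Divide numerator and denominator by n^3, the highest power:
numerator / n^3 = 5 + n^(-2) + 8/n^3
denominator / n^3 = 5 + 4/n^2 + 3/n^3
As n -> infinity, all terms of the form c/n^k (k >= 1) tend to 0.
So numerator / n^3 -> 5 and denominator / n^3 -> 5.
Therefore lim a_n = 1.

1


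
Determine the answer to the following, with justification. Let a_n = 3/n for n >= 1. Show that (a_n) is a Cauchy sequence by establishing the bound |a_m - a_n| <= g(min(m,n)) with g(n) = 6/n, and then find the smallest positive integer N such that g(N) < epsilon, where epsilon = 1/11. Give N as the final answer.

For any m, n >= 1, by the triangle inequality:
|a_m - a_n| = |3/m - 3/n| <= 3*1/m + 3*1/n <= 6/min(m,n).
So g(n) = 6/n bounds the Cauchy difference. Since g(n) -> 0, (a_n) is Cauchy.
Now solve g(N) < 1/11: 6/N < 1/11 <=> N > 6 / (1/11) = 66.
The smallest integer strictly greater than 66 is N = 67.
Check: g(67) = 6/67 = 6/67 < 1/11; g(66) = 1/11 >= 1/11. So N = 67.

67


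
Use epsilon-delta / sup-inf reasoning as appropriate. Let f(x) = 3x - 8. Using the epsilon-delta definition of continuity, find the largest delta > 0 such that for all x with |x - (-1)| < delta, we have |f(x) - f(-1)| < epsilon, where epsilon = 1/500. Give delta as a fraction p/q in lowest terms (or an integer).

We compute f(-1) = 3*(-1) - 8 = -11.
|f(x) - f(-1)| = |3x - 8 - (-11)| = |3(x - (-1))| = 3|x - (-1)|.
We need 3|x - (-1)| < 1/500, i.e. |x - (-1)| < 1/500 / 3 = 1/1500.
So any delta <= 1/1500 works. Conversely, if delta > 1/1500, then x = -1 + 1/1500 satisfies |x - (-1)| = 1/1500 < delta but |f(x) - f(-1)| = 3 * 1/1500 = 1/500, which is not < 1/500; so no larger delta works.
Hence the largest such delta is 1/1500.

1/1500


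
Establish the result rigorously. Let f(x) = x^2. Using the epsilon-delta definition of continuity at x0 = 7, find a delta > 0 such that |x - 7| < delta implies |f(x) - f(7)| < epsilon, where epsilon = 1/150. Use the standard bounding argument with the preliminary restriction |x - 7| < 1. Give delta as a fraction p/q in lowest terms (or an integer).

Factor: |x^2 - (7)^2| = |x - 7| * |x + 7|.
Impose |x - 7| < 1 first. Then |x + 7| = |(x - 7) + 2*(7)| <= |x - 7| + 2*|7| < 1 + 14 = 15.
So |x^2 - (7)^2| < delta * 15.
We need delta * 15 <= 1/150, i.e. delta <= 1/150/15 = 1/2250.
Since 1/2250 < 1, this is tighter than 1; take delta = 1/2250.
So delta = 1/2250 works.

1/2250


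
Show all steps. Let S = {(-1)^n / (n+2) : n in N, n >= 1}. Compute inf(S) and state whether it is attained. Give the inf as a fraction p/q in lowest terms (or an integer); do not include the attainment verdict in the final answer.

Analysis:
- Values: -1/3, 1/4, -1/5, 1/6, -1/7, ...
- Positive terms (even n): 1/(2+2), 1/(4+2), ... decreasing -> max = 1/4 (n=2).
- Negative terms (odd n): -1/(1+2), -1/(3+2), ... increasing -> min = -1/3 (n=1).
- So sup = 1/4 (attained at n=2); inf = -1/3 (attained at n=1).
Conclusion: inf(S) = -1/3, attained in S.

-1/3


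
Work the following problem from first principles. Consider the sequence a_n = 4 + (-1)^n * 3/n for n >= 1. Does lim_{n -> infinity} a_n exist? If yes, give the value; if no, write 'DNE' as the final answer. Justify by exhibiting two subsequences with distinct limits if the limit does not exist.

Examine the behaviour of a_n along subsequences.
Even-n subsequence a_{2k} = 4 + 3/(2k) -> 4. Odd-n subsequence a_{2k+1} = 4 - 3/(2k+1) -> 4. Both tend to 4, which suggests the limit is 4; verify directly.
|a_n - 4| = |(-1)^n * 3/n| = 3/n for every n >= 1.
Given epsilon > 0, choose a positive integer N > 3/epsilon. Then for all n >= N, |a_n - 4| = 3/n <= 3/N < epsilon.
So by the definition of the limit, lim a_n exists and equals 4.

4


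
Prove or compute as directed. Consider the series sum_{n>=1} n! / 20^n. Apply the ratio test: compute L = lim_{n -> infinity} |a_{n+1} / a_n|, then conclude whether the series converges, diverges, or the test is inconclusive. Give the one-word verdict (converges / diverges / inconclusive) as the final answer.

Let a_n denote the general term. Form the ratio a_{n+1}/a_n and simplify:
a_{n+1}/a_n = n/20 + 1/20
Take the limit as n -> infinity: L = infinity.
Since L = infinity > 1 (or L = infinity), the ratio test implies the series diverges.

diverges


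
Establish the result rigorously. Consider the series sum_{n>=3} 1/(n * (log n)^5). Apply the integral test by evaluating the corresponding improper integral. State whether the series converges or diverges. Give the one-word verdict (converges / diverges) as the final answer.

Let f(x) = 1/(x*log(x)^5). Then f is positive, continuous, and decreasing on [3, infinity), so the integral test applies.
Compute the improper integral int_{3}^infinity f(x) dx:
  antiderivative F(x) = -1/(4*log(x)^4).
  F(x) -> 0 as x -> infinity.  int = 0 - F(3) = 1/(4*log(3)^4) < infinity. By the integral test, the series converges.

converges


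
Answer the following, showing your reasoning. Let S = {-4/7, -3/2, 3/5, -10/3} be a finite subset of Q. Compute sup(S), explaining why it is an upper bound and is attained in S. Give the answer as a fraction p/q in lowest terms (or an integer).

S is finite, so sup(S) = max(S).
Sorted decreasing:
3/5, -4/7, -3/2, -10/3
The extremum is 3/5.
For every x in S, x <= 3/5. And 3/5 is in S, so it is attained.
Therefore sup(S) = 3/5.

3/5


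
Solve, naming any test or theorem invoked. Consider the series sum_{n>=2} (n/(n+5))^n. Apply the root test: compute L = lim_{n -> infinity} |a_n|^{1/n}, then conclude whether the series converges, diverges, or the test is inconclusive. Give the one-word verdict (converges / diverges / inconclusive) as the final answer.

Let a_n denote the general term. Form |a_n|^(1/n) and simplify:
|a_n|^(1/n) = n/(n + 5)
Take the limit as n -> infinity: L = 1.
Since L = 1, the root test is inconclusive. (In fact a_n = (n/(n+5))^n -> e^(-5) != 0, so the nth-term test shows divergence; but the root test itself gives no conclusion.)

inconclusive


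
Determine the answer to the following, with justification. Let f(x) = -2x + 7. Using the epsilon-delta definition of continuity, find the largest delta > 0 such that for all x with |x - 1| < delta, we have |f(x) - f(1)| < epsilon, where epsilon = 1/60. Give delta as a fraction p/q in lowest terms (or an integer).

We compute f(1) = -2*(1) + 7 = 5.
|f(x) - f(1)| = |-2x + 7 - (5)| = |-2(x - 1)| = 2|x - 1|.
We need 2|x - 1| < 1/60, i.e. |x - 1| < 1/60 / 2 = 1/120.
So any delta <= 1/120 works. Conversely, if delta > 1/120, then x = 1 + 1/120 satisfies |x - 1| = 1/120 < delta but |f(x) - f(1)| = 2 * 1/120 = 1/60, which is not < 1/60; so no larger delta works.
Hence the largest such delta is 1/120.

1/120


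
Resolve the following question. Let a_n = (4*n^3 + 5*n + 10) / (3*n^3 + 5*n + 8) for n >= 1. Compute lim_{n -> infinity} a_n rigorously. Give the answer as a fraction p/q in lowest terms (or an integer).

Divide numerator and denominator by n^3, the highest power:
numerator / n^3 = 4 + 5/n^2 + 10/n^3
denominator / n^3 = 3 + 5/n^2 + 8/n^3
As n -> infinity, all terms of the form c/n^k (k >= 1) tend to 0.
So numerator / n^3 -> 4 and denominator / n^3 -> 3.
Therefore lim a_n = 4/3.

4/3


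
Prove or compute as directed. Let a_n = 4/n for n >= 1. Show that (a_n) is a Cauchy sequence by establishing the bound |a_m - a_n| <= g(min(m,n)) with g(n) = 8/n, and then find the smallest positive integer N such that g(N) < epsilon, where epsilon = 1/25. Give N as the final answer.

For any m, n >= 1, by the triangle inequality:
|a_m - a_n| = |4/m - 4/n| <= 4*1/m + 4*1/n <= 8/min(m,n).
So g(n) = 8/n bounds the Cauchy difference. Since g(n) -> 0, (a_n) is Cauchy.
Now solve g(N) < 1/25: 8/N < 1/25 <=> N > 8 / (1/25) = 200.
The smallest integer strictly greater than 200 is N = 201.
Check: g(201) = 8/201 = 8/201 < 1/25; g(200) = 1/25 >= 1/25. So N = 201.

201


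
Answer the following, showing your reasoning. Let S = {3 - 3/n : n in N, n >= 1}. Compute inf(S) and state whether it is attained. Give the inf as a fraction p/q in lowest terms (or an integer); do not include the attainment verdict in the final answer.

Analysis:
- Values: 0, 3/2, 2, 9/4, ... strictly increasing.
- Minimum is 0 (n=1); inf = 0 (attained).
- 3 - 3/n -> 3 from below; sup = 3, not attained.
Conclusion: inf(S) = 0, attained in S.

0


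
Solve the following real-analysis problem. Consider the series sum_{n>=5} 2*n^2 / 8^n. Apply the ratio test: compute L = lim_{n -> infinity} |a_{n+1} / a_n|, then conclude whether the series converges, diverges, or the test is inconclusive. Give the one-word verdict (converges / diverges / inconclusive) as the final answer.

Let a_n denote the general term. Form the ratio a_{n+1}/a_n and simplify:
a_{n+1}/a_n = (n + 1)^2/(8*n^2)
Take the limit as n -> infinity: L = 1/8.
Since L = 1/8 < 1, the ratio test implies the series converges.

converges


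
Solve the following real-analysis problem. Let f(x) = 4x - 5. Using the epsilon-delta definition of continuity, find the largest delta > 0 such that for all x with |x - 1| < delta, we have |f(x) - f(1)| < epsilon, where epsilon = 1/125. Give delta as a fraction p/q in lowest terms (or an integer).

We compute f(1) = 4*(1) - 5 = -1.
|f(x) - f(1)| = |4x - 5 - (-1)| = |4(x - 1)| = 4|x - 1|.
We need 4|x - 1| < 1/125, i.e. |x - 1| < 1/125 / 4 = 1/500.
So any delta <= 1/500 works. Conversely, if delta > 1/500, then x = 1 + 1/500 satisfies |x - 1| = 1/500 < delta but |f(x) - f(1)| = 4 * 1/500 = 1/125, which is not < 1/125; so no larger delta works.
Hence the largest such delta is 1/500.

1/500


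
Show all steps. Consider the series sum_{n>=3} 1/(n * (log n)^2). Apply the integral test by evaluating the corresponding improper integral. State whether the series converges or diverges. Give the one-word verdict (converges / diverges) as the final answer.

Let f(x) = 1/(x*log(x)^2). Then f is positive, continuous, and decreasing on [3, infinity), so the integral test applies.
Compute the improper integral int_{3}^infinity f(x) dx:
  antiderivative F(x) = -1/log(x).
  F(x) -> 0 as x -> infinity.  int = 0 - F(3) = 1/log(3) < infinity. By the integral test, the series converges.

converges


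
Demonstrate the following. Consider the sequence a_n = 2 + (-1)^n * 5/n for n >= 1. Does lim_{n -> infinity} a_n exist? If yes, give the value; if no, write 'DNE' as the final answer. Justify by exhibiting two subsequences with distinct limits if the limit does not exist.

Examine the behaviour of a_n along subsequences.
Even-n subsequence a_{2k} = 2 + 5/(2k) -> 2. Odd-n subsequence a_{2k+1} = 2 - 5/(2k+1) -> 2. Both tend to 2, which suggests the limit is 2; verify directly.
|a_n - 2| = |(-1)^n * 5/n| = 5/n for every n >= 1.
Given epsilon > 0, choose a positive integer N > 5/epsilon. Then for all n >= N, |a_n - 2| = 5/n <= 5/N < epsilon.
So by the definition of the limit, lim a_n exists and equals 2.

2


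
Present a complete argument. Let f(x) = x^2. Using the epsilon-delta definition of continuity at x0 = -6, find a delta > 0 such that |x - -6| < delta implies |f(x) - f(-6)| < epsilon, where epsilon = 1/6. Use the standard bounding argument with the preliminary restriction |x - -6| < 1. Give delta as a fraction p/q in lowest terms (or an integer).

Factor: |x^2 - (-6)^2| = |x - -6| * |x + -6|.
Impose |x - -6| < 1 first. Then |x + -6| = |(x - -6) + 2*(-6)| <= |x - -6| + 2*|-6| < 1 + 12 = 13.
So |x^2 - (-6)^2| < delta * 13.
We need delta * 13 <= 1/6, i.e. delta <= 1/6/13 = 1/78.
Since 1/78 < 1, this is tighter than 1; take delta = 1/78.
So delta = 1/78 works.

1/78


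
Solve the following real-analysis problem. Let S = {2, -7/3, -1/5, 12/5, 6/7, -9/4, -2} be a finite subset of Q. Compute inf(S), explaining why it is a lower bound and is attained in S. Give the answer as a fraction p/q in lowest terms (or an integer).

S is finite, so inf(S) = min(S).
Sorted increasing:
-7/3, -9/4, -2, -1/5, 6/7, 2, 12/5
The extremum is -7/3.
For every x in S, x >= -7/3. And -7/3 is in S, so it is attained.
Therefore inf(S) = -7/3.

-7/3


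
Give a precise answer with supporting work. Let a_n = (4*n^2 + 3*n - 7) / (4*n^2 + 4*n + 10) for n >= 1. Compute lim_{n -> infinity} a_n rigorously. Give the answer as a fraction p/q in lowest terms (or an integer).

Divide numerator and denominator by n^2, the highest power:
numerator / n^2 = 4 + 3/n - 7/n^2
denominator / n^2 = 4 + 4/n + 10/n^2
As n -> infinity, all terms of the form c/n^k (k >= 1) tend to 0.
So numerator / n^2 -> 4 and denominator / n^2 -> 4.
Therefore lim a_n = 1.

1


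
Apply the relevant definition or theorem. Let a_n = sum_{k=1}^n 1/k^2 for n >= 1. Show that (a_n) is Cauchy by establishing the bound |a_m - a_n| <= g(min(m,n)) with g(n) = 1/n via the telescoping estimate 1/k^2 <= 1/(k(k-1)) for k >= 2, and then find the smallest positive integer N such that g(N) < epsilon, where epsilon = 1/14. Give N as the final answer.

For m > n >= 1: |a_m - a_n| = sum_{k=n+1}^m 1/k^2.
Use 1/k^2 <= 1/(k(k-1)) = 1/(k-1) - 1/k for k >= 2:
sum_{k=n+1}^m 1/k^2 <= sum_{k=n+1}^m (1/(k-1) - 1/k) = 1/n - 1/m <= 1/n.
By symmetry the same bound holds with n,m swapped, so |a_m - a_n| <= 1/min(m,n) = g(min(m,n)). Since g(n) -> 0, (a_n) is Cauchy.
Now solve g(N) < 1/14: 1/N < 1/14 <=> N > 1/(1/14) = 14.
The smallest integer strictly greater than 14 is N = 15.
Check: g(15) = 1/15 < 1/14; g(14) = 1/14 >= 1/14. So N = 15.

15


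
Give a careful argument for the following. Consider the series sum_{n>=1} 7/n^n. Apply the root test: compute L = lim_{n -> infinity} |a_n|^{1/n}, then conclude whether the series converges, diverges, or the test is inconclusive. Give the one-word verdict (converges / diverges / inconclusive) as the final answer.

Let a_n denote the general term. Form |a_n|^(1/n) and simplify:
|a_n|^(1/n) = 7^(1/n)/n
Take the limit as n -> infinity: L = 0.
Since L = 0 < 1, the root test implies convergence.

converges


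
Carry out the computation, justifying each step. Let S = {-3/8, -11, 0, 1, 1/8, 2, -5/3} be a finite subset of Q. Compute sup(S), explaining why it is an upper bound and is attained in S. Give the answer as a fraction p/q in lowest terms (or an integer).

S is finite, so sup(S) = max(S).
Sorted decreasing:
2, 1, 1/8, 0, -3/8, -5/3, -11
The extremum is 2.
For every x in S, x <= 2. And 2 is in S, so it is attained.
Therefore sup(S) = 2.

2


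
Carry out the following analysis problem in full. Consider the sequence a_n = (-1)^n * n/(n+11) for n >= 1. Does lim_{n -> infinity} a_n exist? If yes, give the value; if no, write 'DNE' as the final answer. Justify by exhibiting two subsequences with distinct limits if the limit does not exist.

Examine the behaviour of a_n along subsequences.
a_{2k} = 2k/(2k+11) -> 1. a_{2k+1} = -(2k+1)/(2k+12) -> -1.
Since these two subsequential limits are 1 and -1, distinct, the full sequence cannot converge (a convergent sequence has all subsequences tending to the same limit). So lim a_n does not exist.

DNE


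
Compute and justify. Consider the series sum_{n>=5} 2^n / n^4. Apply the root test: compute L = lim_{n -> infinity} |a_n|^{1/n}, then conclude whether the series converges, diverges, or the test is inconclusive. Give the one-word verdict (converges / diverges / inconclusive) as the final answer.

Let a_n denote the general term. Form |a_n|^(1/n) and simplify:
|a_n|^(1/n) = 2/n^(4/n)
Take the limit as n -> infinity: L = 2.
Since L = 2 > 1, the root test implies divergence.

diverges


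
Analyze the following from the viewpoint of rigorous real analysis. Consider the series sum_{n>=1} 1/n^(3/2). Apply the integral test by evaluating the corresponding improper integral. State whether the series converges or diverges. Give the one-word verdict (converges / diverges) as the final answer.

Let f(x) = x^(-3/2). Then f is positive, continuous, and decreasing on [1, infinity), so the integral test applies.
Compute the improper integral int_{1}^infinity f(x) dx:
  antiderivative F(x) = -2/sqrt(x).
  As x -> infinity, F(x) -> 0 (since p = 3/2 > 1).
  So int = F(infinity) - F(1) = 0 - (-2) = 2.
  Finite, so by the integral test, the series converges.

converges


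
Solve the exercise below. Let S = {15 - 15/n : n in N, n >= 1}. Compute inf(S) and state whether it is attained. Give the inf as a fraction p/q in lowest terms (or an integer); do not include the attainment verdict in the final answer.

Analysis:
- Values: 0, 15/2, 10, 45/4, ... strictly increasing.
- Minimum is 0 (n=1); inf = 0 (attained).
- 15 - 15/n -> 15 from below; sup = 15, not attained.
Conclusion: inf(S) = 0, attained in S.

0


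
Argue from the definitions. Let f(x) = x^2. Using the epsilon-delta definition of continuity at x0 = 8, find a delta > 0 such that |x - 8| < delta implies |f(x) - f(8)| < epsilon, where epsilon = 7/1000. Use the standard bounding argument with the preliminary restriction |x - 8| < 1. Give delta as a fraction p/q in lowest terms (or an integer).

Factor: |x^2 - (8)^2| = |x - 8| * |x + 8|.
Impose |x - 8| < 1 first. Then |x + 8| = |(x - 8) + 2*(8)| <= |x - 8| + 2*|8| < 1 + 16 = 17.
So |x^2 - (8)^2| < delta * 17.
We need delta * 17 <= 7/1000, i.e. delta <= 7/1000/17 = 7/17000.
Since 7/17000 < 1, this is tighter than 1; take delta = 7/17000.
So delta = 7/17000 works.

7/17000
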